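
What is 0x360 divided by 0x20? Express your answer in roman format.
Convert 0x360 (hexadecimal) → 3×256 + 6×16 = 864 (decimal)
Convert 0x20 (hexadecimal) → 2×16 = 32 (decimal)
Compute 864 ÷ 32 = 27
Convert 27 (decimal) → 27 = 10 + 10 + 5 + 1 + 1 → XXVII (Roman numeral)
XXVII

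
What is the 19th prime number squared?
The 19th prime number = 67
Compute 67² = 67 × 67 = 4489
4489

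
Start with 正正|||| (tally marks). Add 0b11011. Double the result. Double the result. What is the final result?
Convert 正正|||| (tally marks) → 5 + 5 + 4 = 14 (decimal)
Start: 14
Convert 0b11011 (binary) → 16 + 8 + 2 + 1 = 27 (decimal)
14 + 27 = 41
41 × 2 = 82
82 × 2 = 164
164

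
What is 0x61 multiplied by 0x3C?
Convert 0x61 (hexadecimal) → 6×16 + 1 = 97 (decimal)
Convert 0x3C (hexadecimal) → 3×16 + 12 = 60 (decimal)
Compute 97 × 60 = 5820
5820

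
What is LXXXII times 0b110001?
Convert LXXXII (Roman numeral) → 50 + 10 + 10 + 10 + 1 + 1 = 82 (decimal)
Convert 0b110001 (binary) → 32 + 16 + 1 = 49 (decimal)
Compute 82 × 49 = 4018
4018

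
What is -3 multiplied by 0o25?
Convert 0o25 (octal) → 2×8 + 5 = 21 (decimal)
Compute -3 × 21 = -63
-63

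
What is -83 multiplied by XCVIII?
Convert XCVIII (Roman numeral) → 90 + 5 + 1 + 1 + 1 = 98 (decimal)
Compute -83 × 98 = -8134
-8134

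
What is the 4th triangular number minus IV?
The 4th triangular number = 4×5/2 = 10
Convert IV (Roman numeral) → 4 (decimal)
Compute 10 - 4 = 6
6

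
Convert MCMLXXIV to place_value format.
Convert MCMLXXIV (Roman numeral) → 1000 + 900 + 50 + 10 + 10 + 4 = 1974 (decimal)
Convert 1974 (decimal) → 1974 = 1×1000 + 9×100 + 7×10 + 4 → 1 thousand, 9 hundreds, 7 tens, 4 ones (place-value notation)
1 thousand, 9 hundreds, 7 tens, 4 ones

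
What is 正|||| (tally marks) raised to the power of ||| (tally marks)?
Convert 正|||| (tally marks) → 5 + 4 = 9 (decimal)
Convert ||| (tally marks) → 3 (decimal)
Compute 9 ^ 3 = 729
729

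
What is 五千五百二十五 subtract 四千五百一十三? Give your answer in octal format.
Convert 五千五百二十五 (Chinese numeral) → 5×1000 + 5×100 + 2×10 + 5 = 5525 (decimal)
Convert 四千五百一十三 (Chinese numeral) → 4×1000 + 5×100 + 1×10 + 3 = 4513 (decimal)
Compute 5525 - 4513 = 1012
Convert 1012 (decimal) → 1012 = 1×512 + 7×64 + 6×8 + 4 → 0o1764 (octal)
0o1764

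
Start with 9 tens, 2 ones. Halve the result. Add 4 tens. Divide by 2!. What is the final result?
Convert 9 tens, 2 ones (place-value notation) → 9×10 + 2 = 92 (decimal)
Start: 92
92 ÷ 2 = 46
Convert 4 tens (place-value notation) → 4×10 = 40 (decimal)
46 + 40 = 86
Convert 2! (factorial) → 2 (decimal)
86 ÷ 2 = 43
43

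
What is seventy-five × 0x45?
Convert seventy-five (English words) → 75 (decimal)
Convert 0x45 (hexadecimal) → 4×16 + 5 = 69 (decimal)
Compute 75 × 69 = 5175
5175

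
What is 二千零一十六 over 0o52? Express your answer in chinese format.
Convert 二千零一十六 (Chinese numeral) → 2×1000 + 1×10 + 6 = 2016 (decimal)
Convert 0o52 (octal) → 5×8 + 2 = 42 (decimal)
Compute 2016 ÷ 42 = 48
Convert 48 (decimal) → 48 = 4×10 + 8 → 四十八 (Chinese numeral)
四十八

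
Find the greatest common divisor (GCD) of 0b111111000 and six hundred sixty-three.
Convert 0b111111000 (binary) → 256 + 128 + 64 + 32 + 16 + 8 = 504 (decimal)
Convert six hundred sixty-three (English words) → 6×100 + 63 = 663 (decimal)
Compute gcd(504, 663) = 3
3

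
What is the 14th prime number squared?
The 14th prime number = 43
Compute 43² = 43 × 43 = 1849
1849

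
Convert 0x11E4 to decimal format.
Convert 0x11E4 (hexadecimal) → 1×4096 + 1×256 + 14×16 + 4 = 4580 (decimal)
4580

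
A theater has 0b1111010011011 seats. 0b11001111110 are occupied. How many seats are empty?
Convert 0b1111010011011 (binary) → 4096 + 2048 + 1024 + 512 + 128 + 16 + 8 + 2 + 1 = 7835 (decimal)
Convert 0b11001111110 (binary) → 1024 + 512 + 64 + 32 + 16 + 8 + 4 + 2 = 1662 (decimal)
Compute 7835 - 1662 = 6173
6173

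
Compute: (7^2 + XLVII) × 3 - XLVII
Convert 7^2 (power) → 49 (decimal)
Convert XLVII (Roman numeral) → 40 + 5 + 1 + 1 = 47 (decimal)
Convert XLVII (Roman numeral) → 40 + 5 + 1 + 1 = 47 (decimal)
Expression in decimal: (49 + 47) × 3 - 47
Parentheses first: 49 + 47 = 96
Multiply: 96 × 3 = 288
Subtract: 288 - 47 = 241
241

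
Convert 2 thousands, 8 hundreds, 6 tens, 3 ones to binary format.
Convert 2 thousands, 8 hundreds, 6 tens, 3 ones (place-value notation) → 2×1000 + 8×100 + 6×10 + 3 = 2863 (decimal)
Convert 2863 (decimal) → 2863 = 2048 + 512 + 256 + 32 + 8 + 4 + 2 + 1 → 0b101100101111 (binary)
0b101100101111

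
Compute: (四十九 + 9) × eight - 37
Convert 四十九 (Chinese numeral) → 4×10 + 9 = 49 (decimal)
Convert eight (English words) → 8 (decimal)
Expression in decimal: (49 + 9) × 8 - 37
Parentheses first: 49 + 9 = 58
Multiply: 58 × 8 = 464
Subtract: 464 - 37 = 427
427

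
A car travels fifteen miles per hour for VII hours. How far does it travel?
Convert fifteen (English words) → 15 (decimal)
Convert VII (Roman numeral) → 5 + 1 + 1 = 7 (decimal)
Compute 15 × 7 = 105
105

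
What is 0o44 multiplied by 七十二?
Convert 0o44 (octal) → 4×8 + 4 = 36 (decimal)
Convert 七十二 (Chinese numeral) → 7×10 + 2 = 72 (decimal)
Compute 36 × 72 = 2592
2592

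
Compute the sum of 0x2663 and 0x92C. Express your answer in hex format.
Convert 0x2663 (hexadecimal) → 2×4096 + 6×256 + 6×16 + 3 = 9827 (decimal)
Convert 0x92C (hexadecimal) → 9×256 + 2×16 + 12 = 2348 (decimal)
Compute 9827 + 2348 = 12175
Convert 12175 (decimal) → 12175 = 2×4096 + 15×256 + 8×16 + 15 → 0x2F8F (hexadecimal)
0x2F8F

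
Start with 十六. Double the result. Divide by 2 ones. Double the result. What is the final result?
Convert 十六 (Chinese numeral) → 1×10 + 6 = 16 (decimal)
Start: 16
16 × 2 = 32
Convert 2 ones (place-value notation) → 2 (decimal)
32 ÷ 2 = 16
16 × 2 = 32
32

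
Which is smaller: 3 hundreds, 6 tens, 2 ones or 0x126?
Convert 3 hundreds, 6 tens, 2 ones (place-value notation) → 3×100 + 6×10 + 2 = 362 (decimal)
Convert 0x126 (hexadecimal) → 1×256 + 2×16 + 6 = 294 (decimal)
Compare 362 vs 294: smaller = 294
294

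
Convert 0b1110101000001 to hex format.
Convert 0b1110101000001 (binary) → 4096 + 2048 + 1024 + 256 + 64 + 1 = 7489 (decimal)
Convert 7489 (decimal) → 7489 = 1×4096 + 13×256 + 4×16 + 1 → 0x1D41 (hexadecimal)
0x1D41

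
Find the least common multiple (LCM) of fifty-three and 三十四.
Convert fifty-three (English words) → 53 (decimal)
Convert 三十四 (Chinese numeral) → 3×10 + 4 = 34 (decimal)
Compute lcm(53, 34) = 1802
1802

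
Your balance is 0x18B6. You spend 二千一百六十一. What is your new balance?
Convert 0x18B6 (hexadecimal) → 1×4096 + 8×256 + 11×16 + 6 = 6326 (decimal)
Convert 二千一百六十一 (Chinese numeral) → 2×1000 + 1×100 + 6×10 + 1 = 2161 (decimal)
Compute 6326 - 2161 = 4165
4165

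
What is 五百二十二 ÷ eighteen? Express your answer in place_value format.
Convert 五百二十二 (Chinese numeral) → 5×100 + 2×10 + 2 = 522 (decimal)
Convert eighteen (English words) → 18 (decimal)
Compute 522 ÷ 18 = 29
Convert 29 (decimal) → 29 = 2×10 + 9 → 2 tens, 9 ones (place-value notation)
2 tens, 9 ones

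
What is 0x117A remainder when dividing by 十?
Convert 0x117A (hexadecimal) → 1×4096 + 1×256 + 7×16 + 10 = 4474 (decimal)
Convert 十 (Chinese numeral) → 1×10 = 10 (decimal)
Compute 4474 mod 10 = 4
4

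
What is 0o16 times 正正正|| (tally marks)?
Convert 0o16 (octal) → 1×8 + 6 = 14 (decimal)
Convert 正正正|| (tally marks) → 5 + 5 + 5 + 2 = 17 (decimal)
Compute 14 × 17 = 238
238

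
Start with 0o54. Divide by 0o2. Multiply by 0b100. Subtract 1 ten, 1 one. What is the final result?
Convert 0o54 (octal) → 5×8 + 4 = 44 (decimal)
Start: 44
Convert 0o2 (octal) → 2 (decimal)
44 ÷ 2 = 22
Convert 0b100 (binary) → 4 (decimal)
22 × 4 = 88
Convert 1 ten, 1 one (place-value notation) → 1×10 + 1 = 11 (decimal)
88 - 11 = 77
77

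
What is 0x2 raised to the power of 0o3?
Convert 0x2 (hexadecimal) → 2 (decimal)
Convert 0o3 (octal) → 3 (decimal)
Compute 2 ^ 3 = 8
8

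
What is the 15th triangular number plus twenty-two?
The 15th triangular number = 15×16/2 = 120
Convert twenty-two (English words) → 22 (decimal)
Compute 120 + 22 = 142
142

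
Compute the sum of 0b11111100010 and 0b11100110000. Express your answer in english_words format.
Convert 0b11111100010 (binary) → 1024 + 512 + 256 + 128 + 64 + 32 + 2 = 2018 (decimal)
Convert 0b11100110000 (binary) → 1024 + 512 + 256 + 32 + 16 = 1840 (decimal)
Compute 2018 + 1840 = 3858
Convert 3858 (decimal) → 3858 = 3×1000 + 8×100 + 58 → three thousand eight hundred fifty-eight (English words)
three thousand eight hundred fifty-eight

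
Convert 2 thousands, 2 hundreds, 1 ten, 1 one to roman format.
Convert 2 thousands, 2 hundreds, 1 ten, 1 one (place-value notation) → 2×1000 + 2×100 + 1×10 + 1 = 2211 (decimal)
Convert 2211 (decimal) → 2211 = 1000 + 1000 + 100 + 100 + 10 + 1 → MMCCXI (Roman numeral)
MMCCXI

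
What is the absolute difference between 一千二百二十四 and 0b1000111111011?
Convert 一千二百二十四 (Chinese numeral) → 1×1000 + 2×100 + 2×10 + 4 = 1224 (decimal)
Convert 0b1000111111011 (binary) → 4096 + 256 + 128 + 64 + 32 + 16 + 8 + 2 + 1 = 4603 (decimal)
Compute |1224 - 4603| = 3379
3379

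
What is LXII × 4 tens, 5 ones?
Convert LXII (Roman numeral) → 50 + 10 + 1 + 1 = 62 (decimal)
Convert 4 tens, 5 ones (place-value notation) → 4×10 + 5 = 45 (decimal)
Compute 62 × 45 = 2790
2790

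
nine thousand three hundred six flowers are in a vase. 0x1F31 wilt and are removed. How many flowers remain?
Convert nine thousand three hundred six (English words) → 9×1000 + 3×100 + 6 = 9306 (decimal)
Convert 0x1F31 (hexadecimal) → 1×4096 + 15×256 + 3×16 + 1 = 7985 (decimal)
Compute 9306 - 7985 = 1321
1321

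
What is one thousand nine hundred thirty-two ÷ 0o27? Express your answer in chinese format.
Convert one thousand nine hundred thirty-two (English words) → 1×1000 + 9×100 + 32 = 1932 (decimal)
Convert 0o27 (octal) → 2×8 + 7 = 23 (decimal)
Compute 1932 ÷ 23 = 84
Convert 84 (decimal) → 84 = 8×10 + 4 → 八十四 (Chinese numeral)
八十四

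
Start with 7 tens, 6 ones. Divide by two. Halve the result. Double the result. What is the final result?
Convert 7 tens, 6 ones (place-value notation) → 7×10 + 6 = 76 (decimal)
Start: 76
Convert two (English words) → 2 (decimal)
76 ÷ 2 = 38
38 ÷ 2 = 19
19 × 2 = 38
38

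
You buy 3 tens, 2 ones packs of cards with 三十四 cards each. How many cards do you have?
Convert 三十四 (Chinese numeral) → 3×10 + 4 = 34 (decimal)
Convert 3 tens, 2 ones (place-value notation) → 3×10 + 2 = 32 (decimal)
Compute 34 × 32 = 1088
1088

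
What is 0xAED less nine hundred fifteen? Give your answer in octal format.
Convert 0xAED (hexadecimal) → 10×256 + 14×16 + 13 = 2797 (decimal)
Convert nine hundred fifteen (English words) → 9×100 + 15 = 915 (decimal)
Compute 2797 - 915 = 1882
Convert 1882 (decimal) → 1882 = 3×512 + 5×64 + 3×8 + 2 → 0o3532 (octal)
0o3532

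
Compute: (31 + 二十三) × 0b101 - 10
Convert 二十三 (Chinese numeral) → 2×10 + 3 = 23 (decimal)
Convert 0b101 (binary) → 4 + 1 = 5 (decimal)
Expression in decimal: (31 + 23) × 5 - 10
Parentheses first: 31 + 23 = 54
Multiply: 54 × 5 = 270
Subtract: 270 - 10 = 260
260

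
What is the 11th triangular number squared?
The 11th triangular number = 11×12/2 = 66
Compute 66² = 66 × 66 = 4356
4356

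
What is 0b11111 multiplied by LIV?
Convert 0b11111 (binary) → 16 + 8 + 4 + 2 + 1 = 31 (decimal)
Convert LIV (Roman numeral) → 50 + 4 = 54 (decimal)
Compute 31 × 54 = 1674
1674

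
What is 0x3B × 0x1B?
Convert 0x3B (hexadecimal) → 3×16 + 11 = 59 (decimal)
Convert 0x1B (hexadecimal) → 1×16 + 11 = 27 (decimal)
Compute 59 × 27 = 1593
1593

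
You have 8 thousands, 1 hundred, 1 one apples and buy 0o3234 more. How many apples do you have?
Convert 8 thousands, 1 hundred, 1 one (place-value notation) → 8×1000 + 1×100 + 1 = 8101 (decimal)
Convert 0o3234 (octal) → 3×512 + 2×64 + 3×8 + 4 = 1692 (decimal)
Compute 8101 + 1692 = 9793
9793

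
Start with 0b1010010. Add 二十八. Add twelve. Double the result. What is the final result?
Convert 0b1010010 (binary) → 64 + 16 + 2 = 82 (decimal)
Start: 82
Convert 二十八 (Chinese numeral) → 2×10 + 8 = 28 (decimal)
82 + 28 = 110
Convert twelve (English words) → 12 (decimal)
110 + 12 = 122
122 × 2 = 244
244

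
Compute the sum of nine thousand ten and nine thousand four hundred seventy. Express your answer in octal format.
Convert nine thousand ten (English words) → 9×1000 + 10 = 9010 (decimal)
Convert nine thousand four hundred seventy (English words) → 9×1000 + 4×100 + 70 = 9470 (decimal)
Compute 9010 + 9470 = 18480
Convert 18480 (decimal) → 18480 = 4×4096 + 4×512 + 6×8 → 0o44060 (octal)
0o44060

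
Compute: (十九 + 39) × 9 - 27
Convert 十九 (Chinese numeral) → 1×10 + 9 = 19 (decimal)
Expression in decimal: (19 + 39) × 9 - 27
Parentheses first: 19 + 39 = 58
Multiply: 58 × 9 = 522
Subtract: 522 - 27 = 495
495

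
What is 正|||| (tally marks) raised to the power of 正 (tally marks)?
Convert 正|||| (tally marks) → 5 + 4 = 9 (decimal)
Convert 正 (tally marks) → 5 (decimal)
Compute 9 ^ 5 = 59049
59049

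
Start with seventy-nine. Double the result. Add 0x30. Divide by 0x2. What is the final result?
Convert seventy-nine (English words) → 79 (decimal)
Start: 79
79 × 2 = 158
Convert 0x30 (hexadecimal) → 3×16 = 48 (decimal)
158 + 48 = 206
Convert 0x2 (hexadecimal) → 2 (decimal)
206 ÷ 2 = 103
103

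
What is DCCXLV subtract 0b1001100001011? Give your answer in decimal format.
Convert DCCXLV (Roman numeral) → 500 + 100 + 100 + 40 + 5 = 745 (decimal)
Convert 0b1001100001011 (binary) → 4096 + 512 + 256 + 8 + 2 + 1 = 4875 (decimal)
Compute 745 - 4875 = -4130
-4130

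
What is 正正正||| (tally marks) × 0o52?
Convert 正正正||| (tally marks) → 5 + 5 + 5 + 3 = 18 (decimal)
Convert 0o52 (octal) → 5×8 + 2 = 42 (decimal)
Compute 18 × 42 = 756
756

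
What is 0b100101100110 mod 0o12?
Convert 0b100101100110 (binary) → 2048 + 256 + 64 + 32 + 4 + 2 = 2406 (decimal)
Convert 0o12 (octal) → 1×8 + 2 = 10 (decimal)
Compute 2406 mod 10 = 6
6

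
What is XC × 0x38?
Convert XC (Roman numeral) → 90 (decimal)
Convert 0x38 (hexadecimal) → 3×16 + 8 = 56 (decimal)
Compute 90 × 56 = 5040
5040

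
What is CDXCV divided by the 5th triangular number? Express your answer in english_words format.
Convert CDXCV (Roman numeral) → 400 + 90 + 5 = 495 (decimal)
Convert the 5th triangular number (triangular index) → 5×6/2 = 15 (decimal)
Compute 495 ÷ 15 = 33
Convert 33 (decimal) → thirty-three (English words)
thirty-three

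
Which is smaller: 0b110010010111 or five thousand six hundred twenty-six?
Convert 0b110010010111 (binary) → 2048 + 1024 + 128 + 16 + 4 + 2 + 1 = 3223 (decimal)
Convert five thousand six hundred twenty-six (English words) → 5×1000 + 6×100 + 26 = 5626 (decimal)
Compare 3223 vs 5626: smaller = 3223
3223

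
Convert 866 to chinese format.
Convert 866 (decimal) → 866 = 8×100 + 6×10 + 6 → 八百六十六 (Chinese numeral)
八百六十六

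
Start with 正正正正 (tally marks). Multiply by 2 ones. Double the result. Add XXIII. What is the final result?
Convert 正正正正 (tally marks) → 5 + 5 + 5 + 5 = 20 (decimal)
Start: 20
Convert 2 ones (place-value notation) → 2 (decimal)
20 × 2 = 40
40 × 2 = 80
Convert XXIII (Roman numeral) → 10 + 10 + 1 + 1 + 1 = 23 (decimal)
80 + 23 = 103
103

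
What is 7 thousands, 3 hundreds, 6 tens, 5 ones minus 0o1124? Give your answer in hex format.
Convert 7 thousands, 3 hundreds, 6 tens, 5 ones (place-value notation) → 7×1000 + 3×100 + 6×10 + 5 = 7365 (decimal)
Convert 0o1124 (octal) → 1×512 + 1×64 + 2×8 + 4 = 596 (decimal)
Compute 7365 - 596 = 6769
Convert 6769 (decimal) → 6769 = 1×4096 + 10×256 + 7×16 + 1 → 0x1A71 (hexadecimal)
0x1A71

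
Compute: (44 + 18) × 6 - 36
Parentheses first: 44 + 18 = 62
Multiply: 62 × 6 = 372
Subtract: 372 - 36 = 336
336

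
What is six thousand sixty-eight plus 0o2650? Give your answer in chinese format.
Convert six thousand sixty-eight (English words) → 6×1000 + 68 = 6068 (decimal)
Convert 0o2650 (octal) → 2×512 + 6×64 + 5×8 = 1448 (decimal)
Compute 6068 + 1448 = 7516
Convert 7516 (decimal) → 7516 = 7×1000 + 5×100 + 1×10 + 6 → 七千五百一十六 (Chinese numeral)
七千五百一十六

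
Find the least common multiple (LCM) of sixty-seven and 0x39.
Convert sixty-seven (English words) → 67 (decimal)
Convert 0x39 (hexadecimal) → 3×16 + 9 = 57 (decimal)
Compute lcm(67, 57) = 3819
3819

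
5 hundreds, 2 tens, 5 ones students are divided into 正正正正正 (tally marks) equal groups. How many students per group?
Convert 5 hundreds, 2 tens, 5 ones (place-value notation) → 5×100 + 2×10 + 5 = 525 (decimal)
Convert 正正正正正 (tally marks) → 5 + 5 + 5 + 5 + 5 = 25 (decimal)
Compute 525 ÷ 25 = 21
21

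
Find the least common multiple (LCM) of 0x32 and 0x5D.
Convert 0x32 (hexadecimal) → 3×16 + 2 = 50 (decimal)
Convert 0x5D (hexadecimal) → 5×16 + 13 = 93 (decimal)
Compute lcm(50, 93) = 4650
4650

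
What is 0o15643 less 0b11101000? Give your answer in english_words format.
Convert 0o15643 (octal) → 1×4096 + 5×512 + 6×64 + 4×8 + 3 = 7075 (decimal)
Convert 0b11101000 (binary) → 128 + 64 + 32 + 8 = 232 (decimal)
Compute 7075 - 232 = 6843
Convert 6843 (decimal) → 6843 = 6×1000 + 8×100 + 43 → six thousand eight hundred forty-three (English words)
six thousand eight hundred forty-three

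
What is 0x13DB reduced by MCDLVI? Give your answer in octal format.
Convert 0x13DB (hexadecimal) → 1×4096 + 3×256 + 13×16 + 11 = 5083 (decimal)
Convert MCDLVI (Roman numeral) → 1000 + 400 + 50 + 5 + 1 = 1456 (decimal)
Compute 5083 - 1456 = 3627
Convert 3627 (decimal) → 3627 = 7×512 + 5×8 + 3 → 0o7053 (octal)
0o7053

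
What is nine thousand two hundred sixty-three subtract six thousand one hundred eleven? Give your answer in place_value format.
Convert nine thousand two hundred sixty-three (English words) → 9×1000 + 2×100 + 63 = 9263 (decimal)
Convert six thousand one hundred eleven (English words) → 6×1000 + 1×100 + 11 = 6111 (decimal)
Compute 9263 - 6111 = 3152
Convert 3152 (decimal) → 3152 = 3×1000 + 1×100 + 5×10 + 2 → 3 thousands, 1 hundred, 5 tens, 2 ones (place-value notation)
3 thousands, 1 hundred, 5 tens, 2 ones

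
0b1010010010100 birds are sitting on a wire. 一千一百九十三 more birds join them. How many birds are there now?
Convert 0b1010010010100 (binary) → 4096 + 1024 + 128 + 16 + 4 = 5268 (decimal)
Convert 一千一百九十三 (Chinese numeral) → 1×1000 + 1×100 + 9×10 + 3 = 1193 (decimal)
Compute 5268 + 1193 = 6461
6461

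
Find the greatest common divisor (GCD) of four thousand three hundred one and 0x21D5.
Convert four thousand three hundred one (English words) → 4×1000 + 3×100 + 1 = 4301 (decimal)
Convert 0x21D5 (hexadecimal) → 2×4096 + 1×256 + 13×16 + 5 = 8661 (decimal)
Compute gcd(4301, 8661) = 1
1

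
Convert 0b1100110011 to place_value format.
Convert 0b1100110011 (binary) → 512 + 256 + 32 + 16 + 2 + 1 = 819 (decimal)
Convert 819 (decimal) → 819 = 8×100 + 1×10 + 9 → 8 hundreds, 1 ten, 9 ones (place-value notation)
8 hundreds, 1 ten, 9 ones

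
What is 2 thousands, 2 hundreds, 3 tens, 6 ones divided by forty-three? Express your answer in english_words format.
Convert 2 thousands, 2 hundreds, 3 tens, 6 ones (place-value notation) → 2×1000 + 2×100 + 3×10 + 6 = 2236 (decimal)
Convert forty-three (English words) → 43 (decimal)
Compute 2236 ÷ 43 = 52
Convert 52 (decimal) → fifty-two (English words)
fifty-two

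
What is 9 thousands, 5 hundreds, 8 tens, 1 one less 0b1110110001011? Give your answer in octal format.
Convert 9 thousands, 5 hundreds, 8 tens, 1 one (place-value notation) → 9×1000 + 5×100 + 8×10 + 1 = 9581 (decimal)
Convert 0b1110110001011 (binary) → 4096 + 2048 + 1024 + 256 + 128 + 8 + 2 + 1 = 7563 (decimal)
Compute 9581 - 7563 = 2018
Convert 2018 (decimal) → 2018 = 3×512 + 7×64 + 4×8 + 2 → 0o3742 (octal)
0o3742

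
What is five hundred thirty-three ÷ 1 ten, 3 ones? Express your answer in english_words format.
Convert five hundred thirty-three (English words) → 5×100 + 33 = 533 (decimal)
Convert 1 ten, 3 ones (place-value notation) → 1×10 + 3 = 13 (decimal)
Compute 533 ÷ 13 = 41
Convert 41 (decimal) → forty-one (English words)
forty-one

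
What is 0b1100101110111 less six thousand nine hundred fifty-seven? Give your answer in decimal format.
Convert 0b1100101110111 (binary) → 4096 + 2048 + 256 + 64 + 32 + 16 + 4 + 2 + 1 = 6519 (decimal)
Convert six thousand nine hundred fifty-seven (English words) → 6×1000 + 9×100 + 57 = 6957 (decimal)
Compute 6519 - 6957 = -438
-438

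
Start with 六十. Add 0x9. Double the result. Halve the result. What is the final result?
Convert 六十 (Chinese numeral) → 6×10 = 60 (decimal)
Start: 60
Convert 0x9 (hexadecimal) → 9 (decimal)
60 + 9 = 69
69 × 2 = 138
138 ÷ 2 = 69
69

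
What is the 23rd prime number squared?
The 23rd prime number = 83
Compute 83² = 83 × 83 = 6889
6889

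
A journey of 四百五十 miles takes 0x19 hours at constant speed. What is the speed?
Convert 四百五十 (Chinese numeral) → 4×100 + 5×10 = 450 (decimal)
Convert 0x19 (hexadecimal) → 1×16 + 9 = 25 (decimal)
Compute 450 ÷ 25 = 18
18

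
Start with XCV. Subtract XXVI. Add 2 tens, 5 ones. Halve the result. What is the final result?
Convert XCV (Roman numeral) → 90 + 5 = 95 (decimal)
Start: 95
Convert XXVI (Roman numeral) → 10 + 10 + 5 + 1 = 26 (decimal)
95 - 26 = 69
Convert 2 tens, 5 ones (place-value notation) → 2×10 + 5 = 25 (decimal)
69 + 25 = 94
94 ÷ 2 = 47
47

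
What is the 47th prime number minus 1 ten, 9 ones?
The 47th prime number = 211
Convert 1 ten, 9 ones (place-value notation) → 1×10 + 9 = 19 (decimal)
Compute 211 - 19 = 192
192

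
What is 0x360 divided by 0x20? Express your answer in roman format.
Convert 0x360 (hexadecimal) → 3×256 + 6×16 = 864 (decimal)
Convert 0x20 (hexadecimal) → 2×16 = 32 (decimal)
Compute 864 ÷ 32 = 27
Convert 27 (decimal) → 27 = 10 + 10 + 5 + 1 + 1 → XXVII (Roman numeral)
XXVII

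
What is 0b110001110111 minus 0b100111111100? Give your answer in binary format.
Convert 0b110001110111 (binary) → 2048 + 1024 + 64 + 32 + 16 + 4 + 2 + 1 = 3191 (decimal)
Convert 0b100111111100 (binary) → 2048 + 256 + 128 + 64 + 32 + 16 + 8 + 4 = 2556 (decimal)
Compute 3191 - 2556 = 635
Convert 635 (decimal) → 635 = 512 + 64 + 32 + 16 + 8 + 2 + 1 → 0b1001111011 (binary)
0b1001111011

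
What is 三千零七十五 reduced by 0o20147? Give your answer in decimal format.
Convert 三千零七十五 (Chinese numeral) → 3×1000 + 7×10 + 5 = 3075 (decimal)
Convert 0o20147 (octal) → 2×4096 + 1×64 + 4×8 + 7 = 8295 (decimal)
Compute 3075 - 8295 = -5220
-5220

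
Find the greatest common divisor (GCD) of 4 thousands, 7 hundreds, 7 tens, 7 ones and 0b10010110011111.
Convert 4 thousands, 7 hundreds, 7 tens, 7 ones (place-value notation) → 4×1000 + 7×100 + 7×10 + 7 = 4777 (decimal)
Convert 0b10010110011111 (binary) → 8192 + 1024 + 256 + 128 + 16 + 8 + 4 + 2 + 1 = 9631 (decimal)
Compute gcd(4777, 9631) = 1
1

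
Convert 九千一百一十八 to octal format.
Convert 九千一百一十八 (Chinese numeral) → 9×1000 + 1×100 + 1×10 + 8 = 9118 (decimal)
Convert 9118 (decimal) → 9118 = 2×4096 + 1×512 + 6×64 + 3×8 + 6 → 0o21636 (octal)
0o21636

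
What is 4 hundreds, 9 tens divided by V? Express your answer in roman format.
Convert 4 hundreds, 9 tens (place-value notation) → 4×100 + 9×10 = 490 (decimal)
Convert V (Roman numeral) → 5 (decimal)
Compute 490 ÷ 5 = 98
Convert 98 (decimal) → 98 = 90 + 5 + 1 + 1 + 1 → XCVIII (Roman numeral)
XCVIII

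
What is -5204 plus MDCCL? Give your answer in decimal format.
Convert MDCCL (Roman numeral) → 1000 + 500 + 100 + 100 + 50 = 1750 (decimal)
Compute -5204 + 1750 = -3454
-3454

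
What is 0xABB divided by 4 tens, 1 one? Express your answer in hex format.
Convert 0xABB (hexadecimal) → 10×256 + 11×16 + 11 = 2747 (decimal)
Convert 4 tens, 1 one (place-value notation) → 4×10 + 1 = 41 (decimal)
Compute 2747 ÷ 41 = 67
Convert 67 (decimal) → 67 = 4×16 + 3 → 0x43 (hexadecimal)
0x43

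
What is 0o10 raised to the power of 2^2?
Convert 0o10 (octal) → 1×8 = 8 (decimal)
Convert 2^2 (power) → 4 (decimal)
Compute 8 ^ 4 = 4096
4096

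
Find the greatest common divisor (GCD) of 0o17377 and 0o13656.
Convert 0o17377 (octal) → 1×4096 + 7×512 + 3×64 + 7×8 + 7 = 7935 (decimal)
Convert 0o13656 (octal) → 1×4096 + 3×512 + 6×64 + 5×8 + 6 = 6062 (decimal)
Compute gcd(7935, 6062) = 1
1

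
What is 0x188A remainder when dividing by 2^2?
Convert 0x188A (hexadecimal) → 1×4096 + 8×256 + 8×16 + 10 = 6282 (decimal)
Convert 2^2 (power) → 4 (decimal)
Compute 6282 mod 4 = 2
2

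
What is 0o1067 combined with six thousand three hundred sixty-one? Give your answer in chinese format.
Convert 0o1067 (octal) → 1×512 + 6×8 + 7 = 567 (decimal)
Convert six thousand three hundred sixty-one (English words) → 6×1000 + 3×100 + 61 = 6361 (decimal)
Compute 567 + 6361 = 6928
Convert 6928 (decimal) → 6928 = 6×1000 + 9×100 + 2×10 + 8 → 六千九百二十八 (Chinese numeral)
六千九百二十八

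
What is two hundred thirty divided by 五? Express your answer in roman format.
Convert two hundred thirty (English words) → 2×100 + 30 = 230 (decimal)
Convert 五 (Chinese numeral) → 5 (decimal)
Compute 230 ÷ 5 = 46
Convert 46 (decimal) → 46 = 40 + 5 + 1 → XLVI (Roman numeral)
XLVI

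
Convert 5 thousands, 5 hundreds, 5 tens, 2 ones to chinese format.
Convert 5 thousands, 5 hundreds, 5 tens, 2 ones (place-value notation) → 5×1000 + 5×100 + 5×10 + 2 = 5552 (decimal)
Convert 5552 (decimal) → 5552 = 5×1000 + 5×100 + 5×10 + 2 → 五千五百五十二 (Chinese numeral)
五千五百五十二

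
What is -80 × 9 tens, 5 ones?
Convert 9 tens, 5 ones (place-value notation) → 9×10 + 5 = 95 (decimal)
Compute -80 × 95 = -7600
-7600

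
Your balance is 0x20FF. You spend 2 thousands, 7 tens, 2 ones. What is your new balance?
Convert 0x20FF (hexadecimal) → 2×4096 + 15×16 + 15 = 8447 (decimal)
Convert 2 thousands, 7 tens, 2 ones (place-value notation) → 2×1000 + 7×10 + 2 = 2072 (decimal)
Compute 8447 - 2072 = 6375
6375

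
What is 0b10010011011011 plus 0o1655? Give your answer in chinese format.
Convert 0b10010011011011 (binary) → 8192 + 1024 + 128 + 64 + 16 + 8 + 2 + 1 = 9435 (decimal)
Convert 0o1655 (octal) → 1×512 + 6×64 + 5×8 + 5 = 941 (decimal)
Compute 9435 + 941 = 10376
Convert 10376 (decimal) → 10376 = 1×10000 + 3×100 + 7×10 + 6 → 一万零三百七十六 (Chinese numeral)
一万零三百七十六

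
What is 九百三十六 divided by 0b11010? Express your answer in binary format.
Convert 九百三十六 (Chinese numeral) → 9×100 + 3×10 + 6 = 936 (decimal)
Convert 0b11010 (binary) → 16 + 8 + 2 = 26 (decimal)
Compute 936 ÷ 26 = 36
Convert 36 (decimal) → 36 = 32 + 4 → 0b100100 (binary)
0b100100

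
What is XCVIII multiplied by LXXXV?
Convert XCVIII (Roman numeral) → 90 + 5 + 1 + 1 + 1 = 98 (decimal)
Convert LXXXV (Roman numeral) → 50 + 10 + 10 + 10 + 5 = 85 (decimal)
Compute 98 × 85 = 8330
8330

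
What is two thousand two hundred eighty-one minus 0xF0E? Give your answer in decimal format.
Convert two thousand two hundred eighty-one (English words) → 2×1000 + 2×100 + 81 = 2281 (decimal)
Convert 0xF0E (hexadecimal) → 15×256 + 14 = 3854 (decimal)
Compute 2281 - 3854 = -1573
-1573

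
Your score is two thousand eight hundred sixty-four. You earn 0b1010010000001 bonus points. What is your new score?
Convert two thousand eight hundred sixty-four (English words) → 2×1000 + 8×100 + 64 = 2864 (decimal)
Convert 0b1010010000001 (binary) → 4096 + 1024 + 128 + 1 = 5249 (decimal)
Compute 2864 + 5249 = 8113
8113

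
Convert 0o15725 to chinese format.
Convert 0o15725 (octal) → 1×4096 + 5×512 + 7×64 + 2×8 + 5 = 7125 (decimal)
Convert 7125 (decimal) → 7125 = 7×1000 + 1×100 + 2×10 + 5 → 七千一百二十五 (Chinese numeral)
七千一百二十五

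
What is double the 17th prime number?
The 17th prime number = 59
Compute 59 × 2 = 118
118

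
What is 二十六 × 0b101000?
Convert 二十六 (Chinese numeral) → 2×10 + 6 = 26 (decimal)
Convert 0b101000 (binary) → 32 + 8 = 40 (decimal)
Compute 26 × 40 = 1040
1040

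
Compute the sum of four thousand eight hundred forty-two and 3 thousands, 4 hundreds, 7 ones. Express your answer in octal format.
Convert four thousand eight hundred forty-two (English words) → 4×1000 + 8×100 + 42 = 4842 (decimal)
Convert 3 thousands, 4 hundreds, 7 ones (place-value notation) → 3×1000 + 4×100 + 7 = 3407 (decimal)
Compute 4842 + 3407 = 8249
Convert 8249 (decimal) → 8249 = 2×4096 + 7×8 + 1 → 0o20071 (octal)
0o20071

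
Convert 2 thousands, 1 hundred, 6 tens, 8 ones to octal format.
Convert 2 thousands, 1 hundred, 6 tens, 8 ones (place-value notation) → 2×1000 + 1×100 + 6×10 + 8 = 2168 (decimal)
Convert 2168 (decimal) → 2168 = 4×512 + 1×64 + 7×8 → 0o4170 (octal)
0o4170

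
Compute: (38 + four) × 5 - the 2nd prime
Convert four (English words) → 4 (decimal)
Convert the 2nd prime (prime index) → 3 (decimal)
Expression in decimal: (38 + 4) × 5 - 3
Parentheses first: 38 + 4 = 42
Multiply: 42 × 5 = 210
Subtract: 210 - 3 = 207
207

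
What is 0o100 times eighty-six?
Convert 0o100 (octal) → 1×64 = 64 (decimal)
Convert eighty-six (English words) → 86 (decimal)
Compute 64 × 86 = 5504
5504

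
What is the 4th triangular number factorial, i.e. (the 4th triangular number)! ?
Convert the 4th triangular number (triangular index) → 4×5/2 = 10 (decimal)
Compute 10! = 3628800
3628800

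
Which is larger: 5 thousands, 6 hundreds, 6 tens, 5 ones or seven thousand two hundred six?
Convert 5 thousands, 6 hundreds, 6 tens, 5 ones (place-value notation) → 5×1000 + 6×100 + 6×10 + 5 = 5665 (decimal)
Convert seven thousand two hundred six (English words) → 7×1000 + 2×100 + 6 = 7206 (decimal)
Compare 5665 vs 7206: larger = 7206
7206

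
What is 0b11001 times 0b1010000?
Convert 0b11001 (binary) → 16 + 8 + 1 = 25 (decimal)
Convert 0b1010000 (binary) → 64 + 16 = 80 (decimal)
Compute 25 × 80 = 2000
2000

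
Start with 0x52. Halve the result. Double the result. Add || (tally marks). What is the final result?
Convert 0x52 (hexadecimal) → 5×16 + 2 = 82 (decimal)
Start: 82
82 ÷ 2 = 41
41 × 2 = 82
Convert || (tally marks) → 2 (decimal)
82 + 2 = 84
84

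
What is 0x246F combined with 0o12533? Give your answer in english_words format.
Convert 0x246F (hexadecimal) → 2×4096 + 4×256 + 6×16 + 15 = 9327 (decimal)
Convert 0o12533 (octal) → 1×4096 + 2×512 + 5×64 + 3×8 + 3 = 5467 (decimal)
Compute 9327 + 5467 = 14794
Convert 14794 (decimal) → 14794 = 14×1000 + 7×100 + 94 → fourteen thousand seven hundred ninety-four (English words)
fourteen thousand seven hundred ninety-four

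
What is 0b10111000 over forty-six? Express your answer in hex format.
Convert 0b10111000 (binary) → 128 + 32 + 16 + 8 = 184 (decimal)
Convert forty-six (English words) → 46 (decimal)
Compute 184 ÷ 46 = 4
Convert 4 (decimal) → 0x4 (hexadecimal)
0x4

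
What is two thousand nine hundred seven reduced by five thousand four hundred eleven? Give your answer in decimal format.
Convert two thousand nine hundred seven (English words) → 2×1000 + 9×100 + 7 = 2907 (decimal)
Convert five thousand four hundred eleven (English words) → 5×1000 + 4×100 + 11 = 5411 (decimal)
Compute 2907 - 5411 = -2504
-2504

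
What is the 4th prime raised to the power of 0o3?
Convert the 4th prime (prime index) → 7 (decimal)
Convert 0o3 (octal) → 3 (decimal)
Compute 7 ^ 3 = 343
343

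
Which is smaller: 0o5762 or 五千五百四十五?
Convert 0o5762 (octal) → 5×512 + 7×64 + 6×8 + 2 = 3058 (decimal)
Convert 五千五百四十五 (Chinese numeral) → 5×1000 + 5×100 + 4×10 + 5 = 5545 (decimal)
Compare 3058 vs 5545: smaller = 3058
3058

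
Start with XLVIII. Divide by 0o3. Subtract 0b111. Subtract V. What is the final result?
Convert XLVIII (Roman numeral) → 40 + 5 + 1 + 1 + 1 = 48 (decimal)
Start: 48
Convert 0o3 (octal) → 3 (decimal)
48 ÷ 3 = 16
Convert 0b111 (binary) → 4 + 2 + 1 = 7 (decimal)
16 - 7 = 9
Convert V (Roman numeral) → 5 (decimal)
9 - 5 = 4
4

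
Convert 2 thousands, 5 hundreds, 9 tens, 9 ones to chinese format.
Convert 2 thousands, 5 hundreds, 9 tens, 9 ones (place-value notation) → 2×1000 + 5×100 + 9×10 + 9 = 2599 (decimal)
Convert 2599 (decimal) → 2599 = 2×1000 + 5×100 + 9×10 + 9 → 二千五百九十九 (Chinese numeral)
二千五百九十九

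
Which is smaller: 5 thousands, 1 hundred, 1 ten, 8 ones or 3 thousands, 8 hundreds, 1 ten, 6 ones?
Convert 5 thousands, 1 hundred, 1 ten, 8 ones (place-value notation) → 5×1000 + 1×100 + 1×10 + 8 = 5118 (decimal)
Convert 3 thousands, 8 hundreds, 1 ten, 6 ones (place-value notation) → 3×1000 + 8×100 + 1×10 + 6 = 3816 (decimal)
Compare 5118 vs 3816: smaller = 3816
3816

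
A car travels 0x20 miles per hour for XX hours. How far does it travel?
Convert 0x20 (hexadecimal) → 2×16 = 32 (decimal)
Convert XX (Roman numeral) → 10 + 10 = 20 (decimal)
Compute 32 × 20 = 640
640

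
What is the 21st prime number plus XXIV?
The 21st prime number = 73
Convert XXIV (Roman numeral) → 10 + 10 + 4 = 24 (decimal)
Compute 73 + 24 = 97
97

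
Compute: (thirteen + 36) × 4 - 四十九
Convert thirteen (English words) → 13 (decimal)
Convert 四十九 (Chinese numeral) → 4×10 + 9 = 49 (decimal)
Expression in decimal: (13 + 36) × 4 - 49
Parentheses first: 13 + 36 = 49
Multiply: 49 × 4 = 196
Subtract: 196 - 49 = 147
147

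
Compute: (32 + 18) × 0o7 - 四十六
Convert 0o7 (octal) → 7 (decimal)
Convert 四十六 (Chinese numeral) → 4×10 + 6 = 46 (decimal)
Expression in decimal: (32 + 18) × 7 - 46
Parentheses first: 32 + 18 = 50
Multiply: 50 × 7 = 350
Subtract: 350 - 46 = 304
304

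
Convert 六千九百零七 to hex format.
Convert 六千九百零七 (Chinese numeral) → 6×1000 + 9×100 + 7 = 6907 (decimal)
Convert 6907 (decimal) → 6907 = 1×4096 + 10×256 + 15×16 + 11 → 0x1AFB (hexadecimal)
0x1AFB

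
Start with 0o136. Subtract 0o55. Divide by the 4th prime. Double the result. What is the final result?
Convert 0o136 (octal) → 1×64 + 3×8 + 6 = 94 (decimal)
Start: 94
Convert 0o55 (octal) → 5×8 + 5 = 45 (decimal)
94 - 45 = 49
Convert the 4th prime (prime index) → 7 (decimal)
49 ÷ 7 = 7
7 × 2 = 14
14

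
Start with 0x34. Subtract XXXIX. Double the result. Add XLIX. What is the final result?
Convert 0x34 (hexadecimal) → 3×16 + 4 = 52 (decimal)
Start: 52
Convert XXXIX (Roman numeral) → 10 + 10 + 10 + 9 = 39 (decimal)
52 - 39 = 13
13 × 2 = 26
Convert XLIX (Roman numeral) → 40 + 9 = 49 (decimal)
26 + 49 = 75
75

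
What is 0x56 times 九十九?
Convert 0x56 (hexadecimal) → 5×16 + 6 = 86 (decimal)
Convert 九十九 (Chinese numeral) → 9×10 + 9 = 99 (decimal)
Compute 86 × 99 = 8514
8514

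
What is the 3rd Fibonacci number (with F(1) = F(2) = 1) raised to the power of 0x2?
Convert the 3rd Fibonacci number (with F(1) = F(2) = 1) (Fibonacci index) → 1, 1, 2 → 2 (decimal)
Convert 0x2 (hexadecimal) → 2 (decimal)
Compute 2 ^ 2 = 4
4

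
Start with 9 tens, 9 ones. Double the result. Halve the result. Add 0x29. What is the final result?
Convert 9 tens, 9 ones (place-value notation) → 9×10 + 9 = 99 (decimal)
Start: 99
99 × 2 = 198
198 ÷ 2 = 99
Convert 0x29 (hexadecimal) → 2×16 + 9 = 41 (decimal)
99 + 41 = 140
140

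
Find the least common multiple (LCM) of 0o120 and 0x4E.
Convert 0o120 (octal) → 1×64 + 2×8 = 80 (decimal)
Convert 0x4E (hexadecimal) → 4×16 + 14 = 78 (decimal)
Compute lcm(80, 78) = 3120
3120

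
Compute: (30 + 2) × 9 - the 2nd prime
Convert the 2nd prime (prime index) → 3 (decimal)
Expression in decimal: (30 + 2) × 9 - 3
Parentheses first: 30 + 2 = 32
Multiply: 32 × 9 = 288
Subtract: 288 - 3 = 285
285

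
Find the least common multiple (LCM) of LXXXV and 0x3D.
Convert LXXXV (Roman numeral) → 50 + 10 + 10 + 10 + 5 = 85 (decimal)
Convert 0x3D (hexadecimal) → 3×16 + 13 = 61 (decimal)
Compute lcm(85, 61) = 5185
5185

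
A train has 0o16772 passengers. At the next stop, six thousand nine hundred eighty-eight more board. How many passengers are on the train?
Convert 0o16772 (octal) → 1×4096 + 6×512 + 7×64 + 7×8 + 2 = 7674 (decimal)
Convert six thousand nine hundred eighty-eight (English words) → 6×1000 + 9×100 + 88 = 6988 (decimal)
Compute 7674 + 6988 = 14662
14662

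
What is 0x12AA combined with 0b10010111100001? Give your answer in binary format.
Convert 0x12AA (hexadecimal) → 1×4096 + 2×256 + 10×16 + 10 = 4778 (decimal)
Convert 0b10010111100001 (binary) → 8192 + 1024 + 256 + 128 + 64 + 32 + 1 = 9697 (decimal)
Compute 4778 + 9697 = 14475
Convert 14475 (decimal) → 14475 = 8192 + 4096 + 2048 + 128 + 8 + 2 + 1 → 0b11100010001011 (binary)
0b11100010001011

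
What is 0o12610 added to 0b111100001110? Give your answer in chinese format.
Convert 0o12610 (octal) → 1×4096 + 2×512 + 6×64 + 1×8 = 5512 (decimal)
Convert 0b111100001110 (binary) → 2048 + 1024 + 512 + 256 + 8 + 4 + 2 = 3854 (decimal)
Compute 5512 + 3854 = 9366
Convert 9366 (decimal) → 9366 = 9×1000 + 3×100 + 6×10 + 6 → 九千三百六十六 (Chinese numeral)
九千三百六十六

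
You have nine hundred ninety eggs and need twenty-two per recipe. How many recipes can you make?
Convert nine hundred ninety (English words) → 9×100 + 90 = 990 (decimal)
Convert twenty-two (English words) → 22 (decimal)
Compute 990 ÷ 22 = 45
45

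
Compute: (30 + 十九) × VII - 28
Convert 十九 (Chinese numeral) → 1×10 + 9 = 19 (decimal)
Convert VII (Roman numeral) → 5 + 1 + 1 = 7 (decimal)
Expression in decimal: (30 + 19) × 7 - 28
Parentheses first: 30 + 19 = 49
Multiply: 49 × 7 = 343
Subtract: 343 - 28 = 315
315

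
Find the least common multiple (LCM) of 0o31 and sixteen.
Convert 0o31 (octal) → 3×8 + 1 = 25 (decimal)
Convert sixteen (English words) → 16 (decimal)
Compute lcm(25, 16) = 400
400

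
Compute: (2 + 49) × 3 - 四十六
Convert 四十六 (Chinese numeral) → 4×10 + 6 = 46 (decimal)
Expression in decimal: (2 + 49) × 3 - 46
Parentheses first: 2 + 49 = 51
Multiply: 51 × 3 = 153
Subtract: 153 - 46 = 107
107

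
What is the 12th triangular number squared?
The 12th triangular number = 12×13/2 = 78
Compute 78² = 78 × 78 = 6084
6084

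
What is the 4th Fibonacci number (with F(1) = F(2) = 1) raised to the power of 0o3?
Convert the 4th Fibonacci number (with F(1) = F(2) = 1) (Fibonacci index) → 1, 1, 2, 3 → 3 (decimal)
Convert 0o3 (octal) → 3 (decimal)
Compute 3 ^ 3 = 27
27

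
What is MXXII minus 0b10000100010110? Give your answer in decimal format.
Convert MXXII (Roman numeral) → 1000 + 10 + 10 + 1 + 1 = 1022 (decimal)
Convert 0b10000100010110 (binary) → 8192 + 256 + 16 + 4 + 2 = 8470 (decimal)
Compute 1022 - 8470 = -7448
-7448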